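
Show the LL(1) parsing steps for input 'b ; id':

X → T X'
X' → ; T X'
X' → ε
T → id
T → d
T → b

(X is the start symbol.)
LL(1) parsing maintains a stack (initially the start symbol over $) and the input. At each step: if the stack top is a terminal, match it against the current input token; if it is a non-terminal N, replace it with the RHS of M[N, lookahead] (the unique production whose predict set contains the lookahead).

Stack is shown with the top on the left.

Stack     Input     Action
--------------------------
X $       b ; id $  output X → T X'
T X' $    b ; id $  output T → b
b X' $    b ; id $  match 'b'
X' $      ; id $    output X' → ; T X'
; T X' $  ; id $    match ';'
T X' $    id $      output T → id
id X' $   id $      match 'id'
X' $      $         output X' → ε
$         $         accept

The string is accepted.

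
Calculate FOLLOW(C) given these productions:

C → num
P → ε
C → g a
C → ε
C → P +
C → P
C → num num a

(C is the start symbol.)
To compute FOLLOW(C), find every occurrence of C on a right-hand side N → α C β: add FIRST(β) \ {ε}, and if β is empty or nullable also add FOLLOW(N). Iterate to a fixed point.

C is the start symbol, so $ ∈ FOLLOW(C).
C does not occur on any right-hand side.

Taking the union: FOLLOW(C) = { $ }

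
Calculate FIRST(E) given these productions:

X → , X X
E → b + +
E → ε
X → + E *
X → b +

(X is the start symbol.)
To compute FIRST(E), examine every production with E on the left-hand side, reading each right-hand side left to right until a non-nullable symbol is reached.

From E → b + +:
  - b is a terminal: add 'b' and stop
From E → ε:
  - ε-production, so ε ∈ FIRST(E)

Collecting: FIRST(E) = { 'b', ε }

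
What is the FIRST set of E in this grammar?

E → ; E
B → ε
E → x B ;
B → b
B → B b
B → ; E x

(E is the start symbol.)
{ ';', 'x' }

From E → ; E:
  - ';' is a terminal: add ';' and stop
From E → x B ;:
  - x is a terminal: add 'x' and stop

Collecting: FIRST(E) = { ';', 'x' }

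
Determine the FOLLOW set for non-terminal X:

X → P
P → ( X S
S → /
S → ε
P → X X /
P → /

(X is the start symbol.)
{ $, '(', '/' }

To compute FOLLOW(X), find every occurrence of X on a right-hand side N → α X β: add FIRST(β) \ {ε}, and if β is empty or nullable also add FOLLOW(N). Iterate to a fixed point.

X is the start symbol, so $ ∈ FOLLOW(X).
In P → ( X S: X is followed by S, add FIRST(S) \ {ε} = { '/' }
  S is nullable, so also add FOLLOW(P)
In P → X X /: X is followed by X '/', add FIRST(X '/') \ {ε} = { '(', '/' }
In P → X X /: X is followed by '/', add FIRST('/') \ {ε} = { '/' }

The FOLLOW sets referred to above (computed the same way, to a fixed point):
  FOLLOW(P) = { $, '(', '/' }

Taking the union: FOLLOW(X) = { $, '(', '/' }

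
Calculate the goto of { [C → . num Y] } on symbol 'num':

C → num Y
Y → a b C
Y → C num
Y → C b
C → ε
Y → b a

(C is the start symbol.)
{ [C → . num Y], [C → .], [C → num . Y], [Y → . C b], [Y → . C num], [Y → . a b C], [Y → . b a] }

GOTO(I, 'num') = CLOSURE({ [A → αX.β] : [A → α.Xβ] ∈ I, X = 'num' })

Items with dot before 'num', with the dot advanced:
  [C → . num Y] → [C → num . Y]
Closure of the advanced items:
  [C → num . Y] has the dot before Y: add [Y → . a b C], [Y → . C num], [Y → . C b], [Y → . b a]
  [Y → . C num] has the dot before C: add [C → . num Y], [C → .]

GOTO = { [C → . num Y], [C → .], [C → num . Y], [Y → . C b], [Y → . C num], [Y → . a b C], [Y → . b a] }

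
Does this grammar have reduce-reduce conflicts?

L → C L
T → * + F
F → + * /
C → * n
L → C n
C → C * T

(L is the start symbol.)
No reduce-reduce conflicts

Augment with L' → L and build the canonical LR(0) collection (I0 = CLOSURE({[L' → . L]}), then GOTO on every symbol after a dot until no new states appear). It has 15 states:
  I0: { [C → . * n], [C → . C * T], [L → . C L], [L → . C n], [L' → . L] }  — shift
  I1: { [C → * . n] }  — shift
  I2: { [C → . * n], [C → . C * T], [C → C . * T], [L → . C L], [L → . C n], [L → C . L], [L → C . n] }  — shift
  I3: { [L' → L .] }  — accept
  I4: { [C → * . n], [C → C * . T], [T → . * + F] }  — shift
  I5: { [L → C L .] }  — reduce
  I6: { [L → C n .] }  — reduce
  I7: { [T → * . + F] }  — shift
  I8: { [C → C * T .] }  — reduce
  I9: { [C → * n .] }  — reduce
  I10: { [F → . + * /], [T → * + . F] }  — shift
  I11: { [F → + . * /] }  — shift
  I12: { [T → * + F .] }  — reduce
  I13: { [F → + * . /] }  — shift
  I14: { [F → + * / .] }  — reduce

No state contains more than one complete item.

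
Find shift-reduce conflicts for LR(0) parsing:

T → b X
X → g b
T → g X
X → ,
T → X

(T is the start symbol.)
A shift-reduce conflict occurs when an LR(0) state has both:
  - a complete (reduce) item [A → α .] (dot at the end), and
  - a shift item [B → β . c γ] (dot before a terminal).

Augment with T' → T and build the canonical LR(0) collection (I0 = CLOSURE({[T' → . T]}), then GOTO on every symbol after a dot until no new states appear). It has 10 states:
  I0: { [T → . X], [T → . b X], [T → . g X], [T' → . T], [X → . ,], [X → . g b] }  — shift
  I1: { [X → , .] }  — reduce
  I2: { [T' → T .] }  — accept
  I3: { [T → X .] }  — reduce
  I4: { [T → b . X], [X → . ,], [X → . g b] }  — shift
  I5: { [T → g . X], [X → . ,], [X → . g b], [X → g . b] }  — shift
  I6: { [T → g X .] }  — reduce
  I7: { [X → g b .] }  — reduce
  I8: { [X → g . b] }  — shift
  I9: { [T → b X .] }  — reduce

No state contains both a complete item and a shift item.

Answer: No shift-reduce conflicts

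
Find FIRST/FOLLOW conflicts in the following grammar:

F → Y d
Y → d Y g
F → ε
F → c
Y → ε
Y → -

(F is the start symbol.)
A FIRST/FOLLOW conflict occurs when a non-terminal N has a nullable alternative N → β (β ⇒* ε) and another alternative N → α with FIRST(α) ∩ FOLLOW(N) ≠ ∅: on such a lookahead the parser cannot decide between expanding α and letting N vanish via β.

Nullable non-terminals: F, Y.
FIRST sets used below: FIRST(Y) = { '-', 'd', ε }

F: nullable alternative(s) F → ε; FOLLOW(F) = { $ }
  F → Y d: FIRST \ {ε} = { '-', 'd' } — disjoint from FOLLOW(F)
  F → ε: FIRST \ {ε} = { } — this is the only nullable alternative, skip
  F → c: FIRST \ {ε} = { 'c' } — disjoint from FOLLOW(F)

Y: nullable alternative(s) Y → ε; FOLLOW(Y) = { 'd', 'g' }
  Y → d Y g: FIRST \ {ε} = { 'd' } — overlaps FOLLOW(Y) on { 'd' }: CONFLICT
  Y → ε: FIRST \ {ε} = { } — this is the only nullable alternative, skip
  Y → -: FIRST \ {ε} = { '-' } — disjoint from FOLLOW(Y)

So the grammar has 1 FIRST/FOLLOW conflict (marked CONFLICT above).

Answer: Yes. Y → d Y g with FOLLOW(Y) on { 'd' }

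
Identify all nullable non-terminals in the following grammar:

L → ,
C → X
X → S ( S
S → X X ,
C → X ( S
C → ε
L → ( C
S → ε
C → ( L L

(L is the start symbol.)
{ 'C', 'S' }

A non-terminal is nullable if it can derive ε (the empty string): either it has an ε-production, or it has a production whose right-hand side consists entirely of nullable non-terminals.

ε-productions: C → ε, S → ε
So C, S are immediately nullable.
No further non-terminal can be added: every production for the remaining non-terminals contains a terminal or a non-nullable non-terminal.
Nullable = { 'C', 'S' }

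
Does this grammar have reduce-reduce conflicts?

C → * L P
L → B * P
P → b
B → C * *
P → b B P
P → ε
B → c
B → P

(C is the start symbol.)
A reduce-reduce conflict occurs when an LR(0) state has two complete items [A → α .] and [B → β .] — both call for a reduction, and with no lookahead the parser cannot choose between them.

Augment with C' → C and build the canonical LR(0) collection (I0 = CLOSURE({[C' → . C]}), then GOTO on every symbol after a dot until no new states appear). It has 16 states:
  I0: { [C → . * L P], [C' → . C] }  — shift
  I1: { [B → . C * *], [B → . P], [B → . c], [C → * . L P], [C → . * L P], [L → . B * P], [P → . b B P], [P → . b], [P → .] }  — shift, reduce
  I2: { [C' → C .] }  — accept
  I3: { [L → B . * P] }  — shift
  I4: { [B → C . * *] }  — shift
  I5: { [C → * L . P], [P → . b B P], [P → . b], [P → .] }  — shift, reduce
  I6: { [B → P .] }  — reduce
  I7: { [B → . C * *], [B → . P], [B → . c], [C → . * L P], [P → . b B P], [P → . b], [P → .], [P → b . B P], [P → b .] }  — shift, 2 reduces
  I8: { [B → c .] }  — reduce
  I9: { [P → . b B P], [P → . b], [P → .], [P → b B . P] }  — shift, reduce
  I10: { [P → b B P .] }  — reduce
  I11: { [C → * L P .] }  — reduce
  I12: { [B → C * . *] }  — shift
  I13: { [B → C * * .] }  — reduce
  I14: { [L → B * . P], [P → . b B P], [P → . b], [P → .] }  — shift, reduce
  I15: { [L → B * P .] }  — reduce

I7 contains complete items [P → .], [P → b .] — reduce-reduce conflict.

Answer: Yes — I7: [P → .] vs [P → b .]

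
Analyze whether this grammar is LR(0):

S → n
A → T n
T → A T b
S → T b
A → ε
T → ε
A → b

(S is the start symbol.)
A grammar is LR(0) if no state in the canonical LR(0) collection has:
  - both a shift item (dot before a terminal) and a complete item (shift-reduce conflict), or
  - two or more complete items (reduce-reduce conflict; the accept item [S' → S .] counts as a complete item here).

Augment with S' → S and build the canonical LR(0) collection (I0 = CLOSURE({[S' → . S]}), then GOTO on every symbol after a dot until no new states appear). It has 10 states:
  I0: { [A → . T n], [A → . b], [A → .], [S → . T b], [S → . n], [S' → . S], [T → . A T b], [T → .] }  — shift, 2 reduces
  I1: { [A → . T n], [A → . b], [A → .], [T → . A T b], [T → .], [T → A . T b] }  — shift, 2 reduces
  I2: { [S' → S .] }  — accept
  I3: { [A → T . n], [S → T . b] }  — shift
  I4: { [A → b .] }  — reduce
  I5: { [S → n .] }  — reduce
  I6: { [S → T b .] }  — reduce
  I7: { [A → T n .] }  — reduce
  I8: { [A → T . n], [T → A T . b] }  — shift
  I9: { [T → A T b .] }  — reduce

Conflict in state I0:
  Shift-reduce conflict between [A → .] and [A → . b]
So the grammar is NOT LR(0).

Answer: No. Shift-reduce conflict between [A → .] and [A → . b]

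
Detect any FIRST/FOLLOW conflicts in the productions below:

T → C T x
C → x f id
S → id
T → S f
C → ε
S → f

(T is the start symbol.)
Yes. C → x f id with FOLLOW(C) on { 'x' }

Nullable non-terminals: C.

C: nullable alternative(s) C → ε; FOLLOW(C) = { 'f', 'id', 'x' }
  C → x f id: FIRST \ {ε} = { 'x' } — overlaps FOLLOW(C) on { 'x' }: CONFLICT
  C → ε: FIRST \ {ε} = { } — this is the only nullable alternative, skip

S, T have no nullable alternative, so no FIRST/FOLLOW check is needed there.

So the grammar has 1 FIRST/FOLLOW conflict (marked CONFLICT above).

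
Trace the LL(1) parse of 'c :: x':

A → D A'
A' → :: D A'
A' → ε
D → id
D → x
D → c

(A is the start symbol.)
LL(1) parsing maintains a stack (initially the start symbol over $) and the input. At each step: if the stack top is a terminal, match it against the current input token; if it is a non-terminal N, replace it with the RHS of M[N, lookahead] (the unique production whose predict set contains the lookahead).

Stack is shown with the top on the left.

Stack      Input     Action
---------------------------
A $        c :: x $  output A → D A'
D A' $     c :: x $  output D → c
c A' $     c :: x $  match 'c'
A' $       :: x $    output A' → :: D A'
:: D A' $  :: x $    match '::'
D A' $     x $       output D → x
x A' $     x $       match 'x'
A' $       $         output A' → ε
$          $         accept

The string is accepted.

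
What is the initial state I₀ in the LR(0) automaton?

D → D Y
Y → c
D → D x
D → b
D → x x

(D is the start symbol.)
First, augment the grammar with D' → D
I₀ = CLOSURE({ [D' → . D] }):
  [D' → . D] has the dot before D: add [D → . D Y], [D → . D x], [D → . b], [D → . x x]
No further items can be added.

I₀ = { [D → . D Y], [D → . D x], [D → . b], [D → . x x], [D' → . D] }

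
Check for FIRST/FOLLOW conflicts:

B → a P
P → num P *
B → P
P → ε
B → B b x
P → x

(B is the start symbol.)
Yes. B → B b x with FOLLOW(B) on { 'b' }

Nullable non-terminals: B, P.
FIRST sets used below: FIRST(P) = { 'num', 'x', ε }, FIRST(B) = { 'a', 'b', 'num', 'x', ε }

B: nullable alternative(s) B → P; FOLLOW(B) = { $, 'b' }
  B → a P: FIRST \ {ε} = { 'a' } — disjoint from FOLLOW(B)
  B → P: FIRST \ {ε} = { 'num', 'x' } — this is the only nullable alternative, skip
  B → B b x: FIRST \ {ε} = { 'a', 'b', 'num', 'x' } — overlaps FOLLOW(B) on { 'b' }: CONFLICT

P: nullable alternative(s) P → ε; FOLLOW(P) = { $, '*', 'b' }
  P → num P *: FIRST \ {ε} = { 'num' } — disjoint from FOLLOW(P)
  P → ε: FIRST \ {ε} = { } — this is the only nullable alternative, skip
  P → x: FIRST \ {ε} = { 'x' } — disjoint from FOLLOW(P)

So the grammar has 1 FIRST/FOLLOW conflict (marked CONFLICT above).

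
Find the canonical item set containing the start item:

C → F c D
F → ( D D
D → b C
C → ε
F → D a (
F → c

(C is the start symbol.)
{ [C → . F c D], [C → .], [C' → . C], [D → . b C], [F → . ( D D], [F → . D a (], [F → . c] }

First, augment the grammar with C' → C
I₀ = CLOSURE({ [C' → . C] }):
  [C' → . C] has the dot before C: add [C → . F c D], [C → .]
  [C → . F c D] has the dot before F: add [F → . ( D D], [F → . D a (], [F → . c]
  [F → . D a (] has the dot before D: add [D → . b C]
No further items can be added.

I₀ = { [C → . F c D], [C → .], [C' → . C], [D → . b C], [F → . ( D D], [F → . D a (], [F → . c] }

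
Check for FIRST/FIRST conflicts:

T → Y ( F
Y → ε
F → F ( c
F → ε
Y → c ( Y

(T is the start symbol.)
A FIRST/FIRST conflict occurs when two productions N → α and N → β for the same non-terminal have FIRST(α) ∩ FIRST(β) ≠ ∅ (with ε ∈ FIRST of a nullable right-hand side, so two nullable alternatives also conflict).

FIRST sets of the non-terminals at (or reachable through a nullable prefix from) the front of some alternative:
  FIRST(F) = { '(', ε }

Productions for Y:
  Y → ε: FIRST = { ε }
  Y → c ( Y: FIRST = { 'c' }
Productions for F:
  F → F ( c: FIRST = { '(' }
  F → ε: FIRST = { ε }
T has only one production, so no FIRST/FIRST conflict is possible there.

All alternatives of each non-terminal have pairwise disjoint FIRST sets.

Answer: No FIRST/FIRST conflicts.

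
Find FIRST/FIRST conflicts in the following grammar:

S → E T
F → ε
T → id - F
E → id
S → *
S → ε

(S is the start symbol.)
A FIRST/FIRST conflict occurs when two productions N → α and N → β for the same non-terminal have FIRST(α) ∩ FIRST(β) ≠ ∅ (with ε ∈ FIRST of a nullable right-hand side, so two nullable alternatives also conflict).

FIRST sets of the non-terminals at (or reachable through a nullable prefix from) the front of some alternative:
  FIRST(E) = { 'id' }

Productions for S:
  S → E T: FIRST = { 'id' }
  S → *: FIRST = { '*' }
  S → ε: FIRST = { ε }
F, T, E have only one production, so no FIRST/FIRST conflict is possible there.

All alternatives of each non-terminal have pairwise disjoint FIRST sets.

Answer: No FIRST/FIRST conflicts.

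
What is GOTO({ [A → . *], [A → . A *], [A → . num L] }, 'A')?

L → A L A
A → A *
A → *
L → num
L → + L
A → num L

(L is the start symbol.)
{ [A → A . *] }

GOTO(I, 'A') = CLOSURE({ [A → αX.β] : [A → α.Xβ] ∈ I, X = 'A' })

Items with dot before 'A', with the dot advanced:
  [A → . A *] → [A → A . *]
Closure adds nothing (no advanced item has the dot before a non-terminal).

GOTO = { [A → A . *] }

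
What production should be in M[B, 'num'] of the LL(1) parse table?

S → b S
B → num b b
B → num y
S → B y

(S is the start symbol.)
To find M[B, 'num'], we find productions for B where 'num' is in the predict set (PREDICT(N → α) = (FIRST(α) \ {ε}) ∪ (FOLLOW(N) if α ⇒* ε)).

B → num b b: PREDICT = { 'num' }
  'num' is in predict set, so this production goes in M[B, 'num']
B → num y: PREDICT = { 'num' }
  'num' is in predict set, so this production goes in M[B, 'num']

M[B, 'num'] = B → num b b, B → num y  (a multiply-defined cell — the grammar is not LL(1))

Answer: B → num b b, B → num y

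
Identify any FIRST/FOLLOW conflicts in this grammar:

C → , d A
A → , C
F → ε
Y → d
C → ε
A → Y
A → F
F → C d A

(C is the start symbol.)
Yes. A → Y with FOLLOW(A) on { 'd' }; F → C d A with FOLLOW(F) on { 'd' }

A FIRST/FOLLOW conflict occurs when a non-terminal N has a nullable alternative N → β (β ⇒* ε) and another alternative N → α with FIRST(α) ∩ FOLLOW(N) ≠ ∅: on such a lookahead the parser cannot decide between expanding α and letting N vanish via β.

Nullable non-terminals: A, C, F.
FIRST sets used below: FIRST(Y) = { 'd' }, FIRST(F) = { ',', 'd', ε }, FIRST(C) = { ',', ε }

A: nullable alternative(s) A → F; FOLLOW(A) = { $, 'd' }
  A → , C: FIRST \ {ε} = { ',' } — disjoint from FOLLOW(A)
  A → Y: FIRST \ {ε} = { 'd' } — overlaps FOLLOW(A) on { 'd' }: CONFLICT
  A → F: FIRST \ {ε} = { ',', 'd' } — this is the only nullable alternative, skip

C: nullable alternative(s) C → ε; FOLLOW(C) = { $, 'd' }
  C → , d A: FIRST \ {ε} = { ',' } — disjoint from FOLLOW(C)
  C → ε: FIRST \ {ε} = { } — this is the only nullable alternative, skip

F: nullable alternative(s) F → ε; FOLLOW(F) = { $, 'd' }
  F → ε: FIRST \ {ε} = { } — this is the only nullable alternative, skip
  F → C d A: FIRST \ {ε} = { ',', 'd' } — overlaps FOLLOW(F) on { 'd' }: CONFLICT

Y has no nullable alternative, so no FIRST/FOLLOW check is needed there.

So the grammar has 2 FIRST/FOLLOW conflicts (marked CONFLICT above).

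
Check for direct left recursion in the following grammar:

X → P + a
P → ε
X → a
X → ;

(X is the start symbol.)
X → P + a: starts with P
P → ε: starts with ε
X → a: starts with a
X → ;: starts with ';'

No direct left recursion found.

Answer: No direct left recursion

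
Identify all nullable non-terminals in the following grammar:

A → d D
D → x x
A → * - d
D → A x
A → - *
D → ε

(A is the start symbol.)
{ 'D' }

A non-terminal is nullable if it can derive ε (the empty string): either it has an ε-production, or it has a production whose right-hand side consists entirely of nullable non-terminals.

ε-productions: D → ε
So D is immediately nullable.
No further non-terminal can be added: every production for the remaining non-terminals contains a terminal or a non-nullable non-terminal.
Nullable = { 'D' }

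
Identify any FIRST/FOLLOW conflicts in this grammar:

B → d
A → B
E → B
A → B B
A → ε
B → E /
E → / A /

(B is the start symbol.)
Yes. A → B with FOLLOW(A) on { '/' }; A → B B with FOLLOW(A) on { '/' }

Nullable non-terminals: A.
FIRST sets used below: FIRST(B) = { '/', 'd' }

A: nullable alternative(s) A → ε; FOLLOW(A) = { '/' }
  A → B: FIRST \ {ε} = { '/', 'd' } — overlaps FOLLOW(A) on { '/' }: CONFLICT
  A → B B: FIRST \ {ε} = { '/', 'd' } — overlaps FOLLOW(A) on { '/' }: CONFLICT
  A → ε: FIRST \ {ε} = { } — this is the only nullable alternative, skip

B, E have no nullable alternative, so no FIRST/FOLLOW check is needed there.

So the grammar has 2 FIRST/FOLLOW conflicts (marked CONFLICT above).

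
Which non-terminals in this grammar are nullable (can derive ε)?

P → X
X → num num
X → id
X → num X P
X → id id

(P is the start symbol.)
None

There are no ε-productions, so no non-terminal can derive ε.
No non-terminals are nullable.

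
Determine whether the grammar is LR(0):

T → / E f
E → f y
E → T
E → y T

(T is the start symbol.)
A grammar is LR(0) if no state in the canonical LR(0) collection has:
  - both a shift item (dot before a terminal) and a complete item (shift-reduce conflict), or
  - two or more complete items (reduce-reduce conflict; the accept item [T' → T .] counts as a complete item here).

Augment with T' → T and build the canonical LR(0) collection (I0 = CLOSURE({[T' → . T]}), then GOTO on every symbol after a dot until no new states appear). It has 10 states:
  I0: { [T → . / E f], [T' → . T] }  — shift
  I1: { [E → . T], [E → . f y], [E → . y T], [T → . / E f], [T → / . E f] }  — shift
  I2: { [T' → T .] }  — accept
  I3: { [T → / E . f] }  — shift
  I4: { [E → T .] }  — reduce
  I5: { [E → f . y] }  — shift
  I6: { [E → y . T], [T → . / E f] }  — shift
  I7: { [E → y T .] }  — reduce
  I8: { [E → f y .] }  — reduce
  I9: { [T → / E f .] }  — reduce

Every state is either a pure shift/goto state or contains exactly one complete item and nothing to shift — no conflicts. The grammar is LR(0).

Answer: Yes, the grammar is LR(0)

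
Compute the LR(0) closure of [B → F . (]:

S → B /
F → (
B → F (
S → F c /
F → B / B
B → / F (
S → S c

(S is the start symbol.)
To compute CLOSURE, for each item [A → α.Bβ] where B is a non-terminal, add [B → .γ] for all productions B → γ; repeat for the newly added items until nothing changes.

Start with: [B → F . (]
The dot precedes the terminal '(', so nothing is added.

CLOSURE = { [B → F . (] }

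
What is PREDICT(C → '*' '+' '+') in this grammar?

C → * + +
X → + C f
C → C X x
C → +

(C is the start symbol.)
PREDICT(C → '*' '+' '+') = (FIRST(RHS) \ {ε}) ∪ (FOLLOW(C) if ε ∈ FIRST(RHS), i.e. RHS ⇒* ε)
FIRST('*' '+' '+') = { '*' }
ε ∉ FIRST('*' '+' '+'), so FOLLOW(C) is not added.
PREDICT(C → '*' '+' '+') = { '*' }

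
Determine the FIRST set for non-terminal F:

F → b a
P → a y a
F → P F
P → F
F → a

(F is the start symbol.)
FIRST sets of the other non-terminals involved (by the same procedure, iterated to a fixed point):
  FIRST(P) = { 'a', 'b' }

From F → b a:
  - b is a terminal: add 'b' and stop
From F → P F:
  - P is a non-terminal: add FIRST(P) \ {ε} = { 'a', 'b' }
    P is not nullable, so stop
From F → a:
  - a is a terminal: add 'a' and stop

Collecting: FIRST(F) = { 'a', 'b' }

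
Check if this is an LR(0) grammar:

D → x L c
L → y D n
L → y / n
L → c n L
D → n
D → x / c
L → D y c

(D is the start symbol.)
Augment with D' → D and build the canonical LR(0) collection (I0 = CLOSURE({[D' → . D]}), then GOTO on every symbol after a dot until no new states appear). It has 19 states:
  I0: { [D → . n], [D → . x / c], [D → . x L c], [D' → . D] }  — shift
  I1: { [D' → D .] }  — accept
  I2: { [D → n .] }  — reduce
  I3: { [D → . n], [D → . x / c], [D → . x L c], [D → x . / c], [D → x . L c], [L → . D y c], [L → . c n L], [L → . y / n], [L → . y D n] }  — shift
  I4: { [D → x / . c] }  — shift
  I5: { [L → D . y c] }  — shift
  I6: { [D → x L . c] }  — shift
  I7: { [L → c . n L] }  — shift
  I8: { [D → . n], [D → . x / c], [D → . x L c], [L → y . / n], [L → y . D n] }  — shift
  I9: { [L → y / . n] }  — shift
  I10: { [L → y D . n] }  — shift
  I11: { [L → y D n .] }  — reduce
  I12: { [L → y / n .] }  — reduce
  I13: { [D → . n], [D → . x / c], [D → . x L c], [L → . D y c], [L → . c n L], [L → . y / n], [L → . y D n], [L → c n . L] }  — shift
  I14: { [L → c n L .] }  — reduce
  I15: { [D → x L c .] }  — reduce
  I16: { [L → D y . c] }  — shift
  I17: { [L → D y c .] }  — reduce
  I18: { [D → x / c .] }  — reduce

Every state is either a pure shift/goto state or contains exactly one complete item and nothing to shift — no conflicts. The grammar is LR(0).

Answer: Yes, the grammar is LR(0)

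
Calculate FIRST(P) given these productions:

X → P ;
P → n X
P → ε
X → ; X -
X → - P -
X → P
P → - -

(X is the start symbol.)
From P → n X:
  - n is a terminal: add 'n' and stop
From P → ε:
  - ε-production, so ε ∈ FIRST(P)
From P → - -:
  - '-' is a terminal: add '-' and stop

Collecting: FIRST(P) = { '-', 'n', ε }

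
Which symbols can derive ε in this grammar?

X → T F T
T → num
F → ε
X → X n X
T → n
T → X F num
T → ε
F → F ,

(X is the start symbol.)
{ 'F', 'T', 'X' }

ε-productions: F → ε, T → ε
So F, T are immediately nullable.
X → T F T: every symbol on the right is nullable, so X is nullable too.
Every non-terminal is now nullable.
Nullable = { 'F', 'T', 'X' }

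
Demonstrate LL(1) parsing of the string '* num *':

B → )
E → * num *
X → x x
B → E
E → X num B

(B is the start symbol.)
LL(1) parsing maintains a stack (initially the start symbol over $) and the input. At each step: if the stack top is a terminal, match it against the current input token; if it is a non-terminal N, replace it with the RHS of M[N, lookahead] (the unique production whose predict set contains the lookahead).

Stack is shown with the top on the left.

Stack      Input      Action
----------------------------
B $        * num * $  output B → E
E $        * num * $  output E → * num *
* num * $  * num * $  match '*'
num * $    num * $    match 'num'
* $        * $        match '*'
$          $          accept

The string is accepted.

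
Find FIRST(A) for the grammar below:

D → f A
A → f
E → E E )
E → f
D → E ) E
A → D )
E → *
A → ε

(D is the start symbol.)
To compute FIRST(A), examine every production with A on the left-hand side, reading each right-hand side left to right until a non-nullable symbol is reached.

FIRST sets of the other non-terminals involved (by the same procedure, iterated to a fixed point):
  FIRST(D) = { '*', 'f' }

From A → f:
  - f is a terminal: add 'f' and stop
From A → D ):
  - D is a non-terminal: add FIRST(D) \ {ε} = { '*', 'f' }
    D is not nullable, so stop
From A → ε:
  - ε-production, so ε ∈ FIRST(A)

Collecting: FIRST(A) = { '*', 'f', ε }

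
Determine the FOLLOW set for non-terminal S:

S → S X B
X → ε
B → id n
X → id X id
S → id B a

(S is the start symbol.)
To compute FOLLOW(S), find every occurrence of S on a right-hand side N → α S β: add FIRST(β) \ {ε}, and if β is empty or nullable also add FOLLOW(N). Iterate to a fixed point.

S is the start symbol, so $ ∈ FOLLOW(S).
In S → S X B: S is followed by X B, add FIRST(X B) \ {ε} = { 'id' }

Taking the union: FOLLOW(S) = { $, 'id' }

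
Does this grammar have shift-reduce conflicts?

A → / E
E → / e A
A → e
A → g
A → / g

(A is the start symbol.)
No shift-reduce conflicts

A shift-reduce conflict occurs when an LR(0) state has both:
  - a complete (reduce) item [A → α .] (dot at the end), and
  - a shift item [B → β . c γ] (dot before a terminal).

Augment with A' → A and build the canonical LR(0) collection (I0 = CLOSURE({[A' → . A]}), then GOTO on every symbol after a dot until no new states appear). It has 10 states:
  I0: { [A → . / E], [A → . / g], [A → . e], [A → . g], [A' → . A] }  — shift
  I1: { [A → / . E], [A → / . g], [E → . / e A] }  — shift
  I2: { [A' → A .] }  — accept
  I3: { [A → e .] }  — reduce
  I4: { [A → g .] }  — reduce
  I5: { [E → / . e A] }  — shift
  I6: { [A → / E .] }  — reduce
  I7: { [A → / g .] }  — reduce
  I8: { [A → . / E], [A → . / g], [A → . e], [A → . g], [E → / e . A] }  — shift
  I9: { [E → / e A .] }  — reduce

No state contains both a complete item and a shift item.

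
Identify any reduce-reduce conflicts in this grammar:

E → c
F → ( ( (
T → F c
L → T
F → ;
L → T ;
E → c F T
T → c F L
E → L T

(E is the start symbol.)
A reduce-reduce conflict occurs when an LR(0) state has two complete items [A → α .] and [B → β .] — both call for a reduction, and with no lookahead the parser cannot choose between them.

Augment with E' → E and build the canonical LR(0) collection (I0 = CLOSURE({[E' → . E]}), then GOTO on every symbol after a dot until no new states appear). It has 18 states:
  I0: { [E → . L T], [E → . c F T], [E → . c], [E' → . E], [F → . ( ( (], [F → . ;], [L → . T ;], [L → . T], [T → . F c], [T → . c F L] }  — shift
  I1: { [F → ( . ( (] }  — shift
  I2: { [F → ; .] }  — reduce
  I3: { [E' → E .] }  — accept
  I4: { [T → F . c] }  — shift
  I5: { [E → L . T], [F → . ( ( (], [F → . ;], [T → . F c], [T → . c F L] }  — shift
  I6: { [L → T . ;], [L → T .] }  — shift, reduce
  I7: { [E → c . F T], [E → c .], [F → . ( ( (], [F → . ;], [T → c . F L] }  — shift, reduce
  I8: { [E → c F . T], [F → . ( ( (], [F → . ;], [L → . T ;], [L → . T], [T → . F c], [T → . c F L], [T → c F . L] }  — shift
  I9: { [T → c F L .] }  — reduce
  I10: { [E → c F T .], [L → T . ;], [L → T .] }  — shift, 2 reduces
  I11: { [F → . ( ( (], [F → . ;], [T → c . F L] }  — shift
  I12: { [F → . ( ( (], [F → . ;], [L → . T ;], [L → . T], [T → . F c], [T → . c F L], [T → c F . L] }  — shift
  I13: { [L → T ; .] }  — reduce
  I14: { [E → L T .] }  — reduce
  I15: { [T → F c .] }  — reduce
  I16: { [F → ( ( . (] }  — shift
  I17: { [F → ( ( ( .] }  — reduce

I10 contains complete items [E → c F T .], [L → T .] — reduce-reduce conflict.

Answer: Yes — I10: [E → c F T .] vs [L → T .]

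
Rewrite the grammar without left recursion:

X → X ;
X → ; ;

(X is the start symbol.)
X is directly left-recursive. The standard transformation for
  A → A α₁ | ... | A α_m | β₁ | ... | β_n
is
  A  → β₁ A' | ... | β_n A'
  A' → α₁ A' | ... | α_m A' | ε

X → ; ; becomes X → ; ; X'
X → X ; becomes X' → ; X'
Add X' → ε

Resulting grammar:
X → ; ; X'
X' → ; X'
X' → ε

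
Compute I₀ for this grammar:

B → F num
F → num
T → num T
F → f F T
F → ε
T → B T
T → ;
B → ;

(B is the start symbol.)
{ [B → . ;], [B → . F num], [B' → . B], [F → . f F T], [F → . num], [F → .] }

First, augment the grammar with B' → B
I₀ = CLOSURE({ [B' → . B] }):
  [B' → . B] has the dot before B: add [B → . F num], [B → . ;]
  [B → . F num] has the dot before F: add [F → . num], [F → . f F T], [F → .]
No further items can be added.

I₀ = { [B → . ;], [B → . F num], [B' → . B], [F → . f F T], [F → . num], [F → .] }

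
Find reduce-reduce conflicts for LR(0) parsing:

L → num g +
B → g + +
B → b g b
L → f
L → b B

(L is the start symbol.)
No reduce-reduce conflicts

A reduce-reduce conflict occurs when an LR(0) state has two complete items [A → α .] and [B → β .] — both call for a reduction, and with no lookahead the parser cannot choose between them.

Augment with L' → L and build the canonical LR(0) collection (I0 = CLOSURE({[L' → . L]}), then GOTO on every symbol after a dot until no new states appear). It has 14 states:
  I0: { [L → . b B], [L → . f], [L → . num g +], [L' → . L] }  — shift
  I1: { [L' → L .] }  — accept
  I2: { [B → . b g b], [B → . g + +], [L → b . B] }  — shift
  I3: { [L → f .] }  — reduce
  I4: { [L → num . g +] }  — shift
  I5: { [L → num g . +] }  — shift
  I6: { [L → num g + .] }  — reduce
  I7: { [L → b B .] }  — reduce
  I8: { [B → b . g b] }  — shift
  I9: { [B → g . + +] }  — shift
  I10: { [B → g + . +] }  — shift
  I11: { [B → g + + .] }  — reduce
  I12: { [B → b g . b] }  — shift
  I13: { [B → b g b .] }  — reduce

No state contains more than one complete item.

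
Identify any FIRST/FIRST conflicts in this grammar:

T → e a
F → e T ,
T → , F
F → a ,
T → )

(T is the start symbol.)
No FIRST/FIRST conflicts.

Productions for T:
  T → e a: FIRST = { 'e' }
  T → , F: FIRST = { ',' }
  T → ): FIRST = { ')' }
Productions for F:
  F → e T ,: FIRST = { 'e' }
  F → a ,: FIRST = { 'a' }

All alternatives of each non-terminal have pairwise disjoint FIRST sets.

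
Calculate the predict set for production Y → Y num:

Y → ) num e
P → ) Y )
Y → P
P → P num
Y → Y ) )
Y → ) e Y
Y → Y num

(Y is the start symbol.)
{ ')' }

PREDICT(Y → Y num) = (FIRST(RHS) \ {ε}) ∪ (FOLLOW(Y) if ε ∈ FIRST(RHS), i.e. RHS ⇒* ε)
FIRST(Y) = { ')' }
FIRST(Y num) = { ')' }
ε ∉ FIRST(Y num), so FOLLOW(Y) is not added.
PREDICT(Y → Y num) = { ')' }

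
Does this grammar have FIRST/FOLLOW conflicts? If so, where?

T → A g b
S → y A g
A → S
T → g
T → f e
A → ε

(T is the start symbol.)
Nullable non-terminals: A.
FIRST sets used below: FIRST(S) = { 'y' }

A: nullable alternative(s) A → ε; FOLLOW(A) = { 'g' }
  A → S: FIRST \ {ε} = { 'y' } — disjoint from FOLLOW(A)
  A → ε: FIRST \ {ε} = { } — this is the only nullable alternative, skip

S, T have no nullable alternative, so no FIRST/FOLLOW check is needed there.

No FIRST/FOLLOW conflicts found.

Answer: No FIRST/FOLLOW conflicts.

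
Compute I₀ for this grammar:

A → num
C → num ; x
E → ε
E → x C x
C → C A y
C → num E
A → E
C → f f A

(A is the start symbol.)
First, augment the grammar with A' → A
I₀ = CLOSURE({ [A' → . A] }):
  [A' → . A] has the dot before A: add [A → . num], [A → . E]
  [A → . E] has the dot before E: add [E → .], [E → . x C x]
No further items can be added.

I₀ = { [A → . E], [A → . num], [A' → . A], [E → . x C x], [E → .] }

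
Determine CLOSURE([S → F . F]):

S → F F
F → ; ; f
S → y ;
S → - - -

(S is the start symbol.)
Start with: [S → F . F]
  [S → F . F] has the dot before F: add [F → . ; ; f]
No further items can be added.

CLOSURE = { [F → . ; ; f], [S → F . F] }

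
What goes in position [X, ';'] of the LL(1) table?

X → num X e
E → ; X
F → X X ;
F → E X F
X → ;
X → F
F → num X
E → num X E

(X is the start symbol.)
X → ;, X → F

To find M[X, ';'], we find productions for X where ';' is in the predict set (PREDICT(N → α) = (FIRST(α) \ {ε}) ∪ (FOLLOW(N) if α ⇒* ε)).

Relevant sets:
  FIRST(F) = { ';', 'num' }

X → num X e: PREDICT = { 'num' }
X → ;: PREDICT = { ';' }
  ';' is in predict set, so this production goes in M[X, ';']
X → F: PREDICT = { ';', 'num' }
  ';' is in predict set, so this production goes in M[X, ';']

M[X, ';'] = X → ;, X → F  (a multiply-defined cell — the grammar is not LL(1))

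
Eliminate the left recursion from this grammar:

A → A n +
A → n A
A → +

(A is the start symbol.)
A is directly left-recursive. The standard transformation for
  A → A α₁ | ... | A α_m | β₁ | ... | β_n
is
  A  → β₁ A' | ... | β_n A'
  A' → α₁ A' | ... | α_m A' | ε

A → n A becomes A → n A A'
A → + becomes A → + A'
A → A n + becomes A' → n + A'
Add A' → ε

Resulting grammar:
A → n A A'
A → + A'
A' → n + A'
A' → ε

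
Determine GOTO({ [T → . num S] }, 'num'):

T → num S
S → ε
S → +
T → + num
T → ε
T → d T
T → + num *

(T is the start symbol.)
{ [S → . +], [S → .], [T → num . S] }

GOTO(I, 'num') = CLOSURE({ [A → αX.β] : [A → α.Xβ] ∈ I, X = 'num' })

Items with dot before 'num', with the dot advanced:
  [T → . num S] → [T → num . S]
Closure of the advanced items:
  [T → num . S] has the dot before S: add [S → .], [S → . +]

GOTO = { [S → . +], [S → .], [T → num . S] }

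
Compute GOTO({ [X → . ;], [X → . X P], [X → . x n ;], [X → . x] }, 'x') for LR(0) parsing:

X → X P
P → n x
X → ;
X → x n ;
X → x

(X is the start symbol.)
{ [X → x . n ;], [X → x .] }

GOTO(I, 'x') = CLOSURE({ [A → αX.β] : [A → α.Xβ] ∈ I, X = 'x' })

Items with dot before 'x', with the dot advanced:
  [X → . x] → [X → x .]
  [X → . x n ;] → [X → x . n ;]
Closure adds nothing (no advanced item has the dot before a non-terminal).

GOTO = { [X → x . n ;], [X → x .] }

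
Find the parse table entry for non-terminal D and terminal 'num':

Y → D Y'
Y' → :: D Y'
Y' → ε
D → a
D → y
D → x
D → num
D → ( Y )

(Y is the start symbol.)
To find M[D, 'num'], we find productions for D where 'num' is in the predict set (PREDICT(N → α) = (FIRST(α) \ {ε}) ∪ (FOLLOW(N) if α ⇒* ε)).

D → a: PREDICT = { 'a' }
D → y: PREDICT = { 'y' }
D → x: PREDICT = { 'x' }
D → num: PREDICT = { 'num' }
  'num' is in predict set, so this production goes in M[D, 'num']
D → ( Y ): PREDICT = { '(' }

M[D, 'num'] = D → num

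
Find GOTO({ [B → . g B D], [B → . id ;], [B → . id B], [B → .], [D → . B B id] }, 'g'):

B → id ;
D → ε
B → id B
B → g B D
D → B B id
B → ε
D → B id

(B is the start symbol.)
{ [B → . g B D], [B → . id ;], [B → . id B], [B → .], [B → g . B D] }

GOTO(I, 'g') = CLOSURE({ [A → αX.β] : [A → α.Xβ] ∈ I, X = 'g' })

Items with dot before 'g', with the dot advanced:
  [B → . g B D] → [B → g . B D]
Closure of the advanced items:
  [B → g . B D] has the dot before B: add [B → . id ;], [B → . id B], [B → . g B D], [B → .]

GOTO = { [B → . g B D], [B → . id ;], [B → . id B], [B → .], [B → g . B D] }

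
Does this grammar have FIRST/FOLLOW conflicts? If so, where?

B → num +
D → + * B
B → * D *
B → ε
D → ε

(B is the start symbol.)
A FIRST/FOLLOW conflict occurs when a non-terminal N has a nullable alternative N → β (β ⇒* ε) and another alternative N → α with FIRST(α) ∩ FOLLOW(N) ≠ ∅: on such a lookahead the parser cannot decide between expanding α and letting N vanish via β.

Nullable non-terminals: B, D.

B: nullable alternative(s) B → ε; FOLLOW(B) = { $, '*' }
  B → num +: FIRST \ {ε} = { 'num' } — disjoint from FOLLOW(B)
  B → * D *: FIRST \ {ε} = { '*' } — overlaps FOLLOW(B) on { '*' }: CONFLICT
  B → ε: FIRST \ {ε} = { } — this is the only nullable alternative, skip

D: nullable alternative(s) D → ε; FOLLOW(D) = { '*' }
  D → + * B: FIRST \ {ε} = { '+' } — disjoint from FOLLOW(D)
  D → ε: FIRST \ {ε} = { } — this is the only nullable alternative, skip

So the grammar has 1 FIRST/FOLLOW conflict (marked CONFLICT above).

Answer: Yes. B → '*' D '*' with FOLLOW(B) on { '*' }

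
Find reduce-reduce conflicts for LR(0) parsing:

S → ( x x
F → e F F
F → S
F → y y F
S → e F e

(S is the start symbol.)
No reduce-reduce conflicts

Augment with S' → S and build the canonical LR(0) collection (I0 = CLOSURE({[S' → . S]}), then GOTO on every symbol after a dot until no new states appear). It has 16 states:
  I0: { [S → . ( x x], [S → . e F e], [S' → . S] }  — shift
  I1: { [S → ( . x x] }  — shift
  I2: { [S' → S .] }  — accept
  I3: { [F → . S], [F → . e F F], [F → . y y F], [S → . ( x x], [S → . e F e], [S → e . F e] }  — shift
  I4: { [S → e F . e] }  — shift
  I5: { [F → S .] }  — reduce
  I6: { [F → . S], [F → . e F F], [F → . y y F], [F → e . F F], [S → . ( x x], [S → . e F e], [S → e . F e] }  — shift
  I7: { [F → y . y F] }  — shift
  I8: { [F → . S], [F → . e F F], [F → . y y F], [F → y y . F], [S → . ( x x], [S → . e F e] }  — shift
  I9: { [F → y y F .] }  — reduce
  I10: { [F → . S], [F → . e F F], [F → . y y F], [F → e F . F], [S → . ( x x], [S → . e F e], [S → e F . e] }  — shift
  I11: { [F → e F F .] }  — reduce
  I12: { [F → . S], [F → . e F F], [F → . y y F], [F → e . F F], [S → . ( x x], [S → . e F e], [S → e . F e], [S → e F e .] }  — shift, reduce
  I13: { [S → e F e .] }  — reduce
  I14: { [S → ( x . x] }  — shift
  I15: { [S → ( x x .] }  — reduce

No state contains more than one complete item.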